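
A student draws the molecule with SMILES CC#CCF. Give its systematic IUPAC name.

1-fluorobut-2-yne

The longest chain bearing the multiple bond is 4 carbons long (butane).
The chain contains a C≡C triple bond, so the unsaturation ending is -yne.
Choose the numbering such that the substituent locant set {1} is lower than {4} at the first point of difference.
With this numbering: the triple bond between C-2 and C-3; a fluoro group at C-1.
Putting it together: 1-fluorobut-2-yne.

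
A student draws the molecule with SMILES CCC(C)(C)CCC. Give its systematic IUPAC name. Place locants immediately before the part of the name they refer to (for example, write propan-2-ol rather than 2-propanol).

3,3-dimethylhexane

The parent chain contains 6 carbons (hexane).
Number the chain so that the substituent locant set {3,3} is lower than {4,4} at the first point of difference.
This places two methyl groups at C-3.
The name is 3,3-dimethylhexane.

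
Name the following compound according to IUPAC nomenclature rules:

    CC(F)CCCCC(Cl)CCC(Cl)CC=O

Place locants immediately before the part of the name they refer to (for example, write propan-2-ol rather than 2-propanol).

3,6-dichloro-11-fluorododecanal

The longest carbon chain that includes the –CHO group has 12 carbons, so the parent hydride is dodecane.
An aldehyde (terminal –CHO) is the principal characteristic group, giving the suffix -al.
Choose the numbering such that the aldehyde carbon is C-1 by definition.
This places chloro groups at C-3 and C-6; a fluoro group at C-11.
Substituent prefixes are cited in alphabetical order (multiplying prefixes like di-/tri- are ignored for ordering).
The name is 3,6-dichloro-11-fluorododecanal.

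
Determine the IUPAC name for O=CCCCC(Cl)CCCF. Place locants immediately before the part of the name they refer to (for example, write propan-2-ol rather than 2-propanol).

Counting along the main chain through the –CHO group gives 8 carbons: the parent is octane.
The principal characteristic group is an aldehyde (terminal –CHO), named with the suffix -al.
Number the chain so that the aldehyde carbon is C-1 by definition.
This places a chloro group at C-5; a fluoro group at C-8.
The substituents are ordered alphabetically, ignoring any di-/tri- multipliers.
Assembling the pieces gives 5-chloro-8-fluorooctanal.

5-chloro-8-fluorooctanal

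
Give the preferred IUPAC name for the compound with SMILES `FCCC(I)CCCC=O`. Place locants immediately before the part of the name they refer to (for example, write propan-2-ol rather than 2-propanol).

7-fluoro-5-iodoheptanal

The longest chain bearing the –CHO group is 7 carbons long (heptane).
The principal characteristic group is an aldehyde (terminal –CHO), named with the suffix -al.
Number the chain so that the aldehyde carbon is C-1 by definition.
This places a fluoro group at C-7; an iodo group at C-5.
The substituents are ordered alphabetically, ignoring any di-/tri- multipliers.
The name is 7-fluoro-5-iodoheptanal.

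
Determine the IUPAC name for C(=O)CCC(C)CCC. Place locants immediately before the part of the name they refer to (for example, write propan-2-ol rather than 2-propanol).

4-methylheptanal

The longest carbon chain that includes the –CHO group has 7 carbons, so the parent hydride is heptane.
The principal characteristic group is an aldehyde (terminal –CHO), named with the suffix -al.
The numbering direction is chosen so that the aldehyde carbon is C-1 by definition.
With this numbering: a methyl group at C-4.
The name is 4-methylheptanal.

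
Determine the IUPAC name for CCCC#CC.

hex-2-yne

The longest chain bearing the multiple bond is 6 carbons long (hexane).
There is one C≡C triple bond, indicated by the ending -yne.
The numbering direction is chosen so that numbering from this end puts the triple bond at C-2 rather than C-4.
With this numbering: the triple bond between C-2 and C-3.
Assembling the pieces gives hex-2-yne.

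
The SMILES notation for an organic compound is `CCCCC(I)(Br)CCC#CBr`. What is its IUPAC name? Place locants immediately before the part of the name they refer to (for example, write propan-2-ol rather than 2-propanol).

The longest chain bearing the multiple bond is 9 carbons long (nonane).
The chain contains a C≡C triple bond, so the unsaturation ending is -yne.
Number the chain so that numbering from this end puts the triple bond at C-1 rather than C-8.
With this numbering: the triple bond between C-1 and C-2; bromo groups at C-1 and C-5; an iodo group at C-5.
Prefixes are listed alphabetically: bromo, iodo.
Putting it together: 1,5-dibromo-5-iodonon-1-yne.

1,5-dibromo-5-iodonon-1-yne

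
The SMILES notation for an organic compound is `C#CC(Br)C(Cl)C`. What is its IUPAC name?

3-bromo-4-chloropent-1-yne

The longest carbon chain that includes the multiple bond has 5 carbons, so the parent hydride is pentane.
There is one C≡C triple bond, indicated by the ending -yne.
Number the chain so that numbering from this end puts the triple bond at C-1 rather than C-4.
With this numbering: the triple bond between C-1 and C-2; a bromo group at C-3; a chloro group at C-4.
The substituents are ordered alphabetically, ignoring any di-/tri- multipliers.
Assembling the pieces gives 3-bromo-4-chloropent-1-yne.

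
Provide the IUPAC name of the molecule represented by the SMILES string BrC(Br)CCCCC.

1,1-dibromohexane

The parent chain contains 6 carbons (hexane).
Choose the numbering such that the substituent locant set {1,1} is lower than {6,6} at the first point of difference.
With this numbering: two bromo groups at C-1.
Putting it together: 1,1-dibromohexane.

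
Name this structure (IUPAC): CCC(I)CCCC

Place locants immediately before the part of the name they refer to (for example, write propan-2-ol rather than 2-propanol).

The longest carbon chain is 7 atoms: the parent is heptane.
Number the chain so that the substituent locant set {3} is lower than {5} at the first point of difference.
With this numbering: an iodo group at C-3.
Assembling the pieces gives 3-iodoheptane.

3-iodoheptane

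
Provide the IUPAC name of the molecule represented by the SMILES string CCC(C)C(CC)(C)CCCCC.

The parent chain contains 9 carbons (nonane).
The numbering direction is chosen so that the substituent locant set {3,4,4} is lower than {6,6,7} at the first point of difference.
With this numbering: an ethyl group at C-4; methyl groups at C-3 and C-4.
Prefixes are listed alphabetically: ethyl, methyl.
The name is 4-ethyl-3,4-dimethylnonane.

4-ethyl-3,4-dimethylnonane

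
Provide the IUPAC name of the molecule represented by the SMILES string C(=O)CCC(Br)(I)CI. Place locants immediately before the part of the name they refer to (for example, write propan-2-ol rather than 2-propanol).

Counting along the main chain through the –CHO group gives 5 carbons: the parent is pentane.
An aldehyde (terminal –CHO) is the principal characteristic group, giving the suffix -al.
Number the chain so that the aldehyde carbon is C-1 by definition.
That gives a bromo group at C-4; iodo groups at C-4 and C-5.
Substituent prefixes are cited in alphabetical order (multiplying prefixes like di-/tri- are ignored for ordering).
Assembling the pieces gives 4-bromo-4,5-diiodopentanal.

4-bromo-4,5-diiodopentanal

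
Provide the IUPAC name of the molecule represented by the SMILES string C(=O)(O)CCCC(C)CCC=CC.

The longest carbon chain that includes the –COOH group and the multiple bond has 10 carbons, so the parent hydride is decane.
A carboxylic acid (terminal –COOH) is the principal characteristic group, giving the suffix -oic acid.
The chain contains a C=C double bond, so the unsaturation ending is -ene.
The numbering direction is chosen so that the carboxylic acid carbon is C-1 by definition.
This places the double bond between C-8 and C-9; a methyl group at C-5.
Assembling the pieces gives 5-methyldec-8-enoic acid.

5-methyldec-8-enoic acid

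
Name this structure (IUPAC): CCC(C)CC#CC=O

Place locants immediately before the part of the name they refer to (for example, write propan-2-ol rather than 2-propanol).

The longest chain bearing the –CHO group and the multiple bond is 7 carbons long (heptane).
The principal characteristic group is an aldehyde (terminal –CHO), named with the suffix -al.
The chain contains a C≡C triple bond, so the unsaturation ending is -yne.
Choose the numbering such that the aldehyde carbon is C-1 by definition.
This places the triple bond between C-2 and C-3; a methyl group at C-5.
Putting it together: 5-methylhept-2-ynal.

5-methylhept-2-ynal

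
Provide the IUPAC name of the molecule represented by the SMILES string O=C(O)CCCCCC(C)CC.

7-methylnonanoic acid

Counting along the main chain through the –COOH group gives 9 carbons: the parent is nonane.
A carboxylic acid (terminal –COOH) is the principal characteristic group, giving the suffix -oic acid.
Number the chain so that the carboxylic acid carbon is C-1 by definition.
With this numbering: a methyl group at C-7.
Assembling the pieces gives 7-methylnonanoic acid.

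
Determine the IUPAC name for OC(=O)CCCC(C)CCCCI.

The longest chain bearing the –COOH group is 9 carbons long (nonane).
The highest-priority functional group is a carboxylic acid (terminal –COOH), so the name ends in -oic acid.
The numbering direction is chosen so that the carboxylic acid carbon is C-1 by definition.
With this numbering: an iodo group at C-9; a methyl group at C-5.
Substituent prefixes are cited in alphabetical order (multiplying prefixes like di-/tri- are ignored for ordering).
The name is 9-iodo-5-methylnonanoic acid.

9-iodo-5-methylnonanoic acid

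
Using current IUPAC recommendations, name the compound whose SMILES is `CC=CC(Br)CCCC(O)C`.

6-bromonon-7-en-2-ol

The longest carbon chain that includes the –OH group and the multiple bond has 9 carbons, so the parent hydride is nonane.
An alcohol (–OH) is the principal characteristic group, giving the suffix -ol.
The chain contains a C=C double bond, so the unsaturation ending is -ene.
Number the chain so that numbering from this end puts the hydroxyl group at C-2 rather than C-8.
This places the hydroxyl at C-2; the double bond between C-7 and C-8; a bromo group at C-6.
The name is 6-bromonon-7-en-2-ol.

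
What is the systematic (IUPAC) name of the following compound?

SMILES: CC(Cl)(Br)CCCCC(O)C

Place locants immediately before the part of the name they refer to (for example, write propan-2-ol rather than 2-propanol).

The longest chain bearing the –OH group is 8 carbons long (octane).
The highest-priority functional group is an alcohol (–OH), so the name ends in -ol.
Number the chain so that numbering from this end puts the hydroxyl group at C-2 rather than C-7.
With this numbering: the hydroxyl at C-2; a bromo group at C-7; a chloro group at C-7.
Prefixes are listed alphabetically: bromo, chloro.
Putting it together: 7-bromo-7-chlorooctan-2-ol.

7-bromo-7-chlorooctan-2-ol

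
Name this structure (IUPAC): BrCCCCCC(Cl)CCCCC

1-bromo-6-chloroundecane

The longest continuous carbon chain has 11 atoms, so the parent hydride is undecane.
Choose the numbering such that the substituent locant set {1,6} is lower than {6,11} at the first point of difference.
This places a bromo group at C-1; a chloro group at C-6.
Prefixes are listed alphabetically: bromo, chloro.
The name is 1-bromo-6-chloroundecane.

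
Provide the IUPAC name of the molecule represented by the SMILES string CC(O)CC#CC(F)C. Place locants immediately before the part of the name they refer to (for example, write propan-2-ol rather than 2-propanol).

6-fluorohept-4-yn-2-ol

Counting along the main chain through the –OH group and the multiple bond gives 7 carbons: the parent is heptane.
The principal characteristic group is an alcohol (–OH), named with the suffix -ol.
The chain contains a C≡C triple bond, so the unsaturation ending is -yne.
Choose the numbering such that numbering from this end puts the hydroxyl group at C-2 rather than C-6.
This places the hydroxyl at C-2; the triple bond between C-4 and C-5; a fluoro group at C-6.
Putting it together: 6-fluorohept-4-yn-2-ol.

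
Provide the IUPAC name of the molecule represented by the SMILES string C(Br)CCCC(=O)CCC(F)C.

The longest carbon chain that includes the carbonyl has 9 carbons, so the parent hydride is nonane.
The principal characteristic group is a ketone (C=O on an internal carbon), named with the suffix -one.
Choose the numbering such that the substituent locant set {1,8} is lower than {2,9} at the first point of difference.
This places the carbonyl at C-5; a bromo group at C-1; a fluoro group at C-8.
Substituent prefixes are cited in alphabetical order (multiplying prefixes like di-/tri- are ignored for ordering).
Assembling the pieces gives 1-bromo-8-fluorononan-5-one.

1-bromo-8-fluorononan-5-one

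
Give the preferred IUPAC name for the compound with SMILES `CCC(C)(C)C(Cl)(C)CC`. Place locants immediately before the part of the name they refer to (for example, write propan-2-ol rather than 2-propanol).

3-chloro-3,4,4-trimethylhexane

The longest carbon chain is 6 atoms: the parent is hexane.
Number the chain so that the locant sets are identical either way, so the alphabetically earlier chloro substituent takes the lower locant (3 rather than 4).
This places a chloro group at C-3; methyl groups at C-3 and C-4 (×2).
Prefixes are listed alphabetically: chloro, methyl.
Putting it together: 3-chloro-3,4,4-trimethylhexane.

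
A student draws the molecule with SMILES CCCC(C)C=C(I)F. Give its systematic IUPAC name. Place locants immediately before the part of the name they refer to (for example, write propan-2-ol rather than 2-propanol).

1-fluoro-1-iodo-3-methylhex-1-ene

Counting along the main chain through the multiple bond gives 6 carbons: the parent is hexane.
The chain contains a C=C double bond, so the unsaturation ending is -ene.
The numbering direction is chosen so that numbering from this end puts the double bond at C-1 rather than C-5.
With this numbering: the double bond between C-1 and C-2; a fluoro group at C-1; an iodo group at C-1; a methyl group at C-3.
Prefixes are listed alphabetically: fluoro, iodo, methyl.
Putting it together: 1-fluoro-1-iodo-3-methylhex-1-ene.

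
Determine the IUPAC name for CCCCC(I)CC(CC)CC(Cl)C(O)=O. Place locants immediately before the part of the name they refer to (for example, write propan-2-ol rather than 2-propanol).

2-chloro-4-ethyl-6-iododecanoic acid

The longest carbon chain that includes the –COOH group has 10 carbons, so the parent hydride is decane.
A carboxylic acid (terminal –COOH) is the principal characteristic group, giving the suffix -oic acid.
Number the chain so that the carboxylic acid carbon is C-1 by definition.
That gives a chloro group at C-2; an ethyl group at C-4; an iodo group at C-6.
The substituents are ordered alphabetically, ignoring any di-/tri- multipliers.
The name is 2-chloro-4-ethyl-6-iododecanoic acid.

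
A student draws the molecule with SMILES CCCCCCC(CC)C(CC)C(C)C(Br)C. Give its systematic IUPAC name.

2-bromo-4,5-diethyl-3-methylundecane

The longest carbon chain is 11 atoms: the parent is undecane.
Choose the numbering such that the substituent locant set {2,3,4,5} is lower than {7,8,9,10} at the first point of difference.
That gives a bromo group at C-2; ethyl groups at C-4 and C-5; a methyl group at C-3.
The substituents are ordered alphabetically, ignoring any di-/tri- multipliers.
Putting it together: 2-bromo-4,5-diethyl-3-methylundecane.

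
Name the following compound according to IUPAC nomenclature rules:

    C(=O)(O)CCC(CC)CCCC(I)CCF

4-ethyl-10-fluoro-8-iododecanoic acid

The longest chain bearing the –COOH group is 10 carbons long (decane).
The principal characteristic group is a carboxylic acid (terminal –COOH), named with the suffix -oic acid.
Choose the numbering such that the carboxylic acid carbon is C-1 by definition.
With this numbering: an ethyl group at C-4; a fluoro group at C-10; an iodo group at C-8.
Prefixes are listed alphabetically: ethyl, fluoro, iodo.
Assembling the pieces gives 4-ethyl-10-fluoro-8-iododecanoic acid.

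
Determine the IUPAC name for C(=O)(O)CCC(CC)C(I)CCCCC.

Counting along the main chain through the –COOH group gives 10 carbons: the parent is decane.
The highest-priority functional group is a carboxylic acid (terminal –COOH), so the name ends in -oic acid.
The numbering direction is chosen so that the carboxylic acid carbon is C-1 by definition.
This places an ethyl group at C-4; an iodo group at C-5.
Substituent prefixes are cited in alphabetical order (multiplying prefixes like di-/tri- are ignored for ordering).
Putting it together: 4-ethyl-5-iododecanoic acid.

4-ethyl-5-iododecanoic acid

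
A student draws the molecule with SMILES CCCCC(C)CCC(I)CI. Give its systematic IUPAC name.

The parent chain contains 9 carbons (nonane).
Choose the numbering such that the substituent locant set {1,2,5} is lower than {5,8,9} at the first point of difference.
With this numbering: iodo groups at C-1 and C-2; a methyl group at C-5.
The substituents are ordered alphabetically, ignoring any di-/tri- multipliers.
The name is 1,2-diiodo-5-methylnonane.

1,2-diiodo-5-methylnonane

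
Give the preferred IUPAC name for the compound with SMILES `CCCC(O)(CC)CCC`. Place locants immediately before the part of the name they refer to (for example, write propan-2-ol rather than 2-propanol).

4-ethylheptan-4-ol

The longest carbon chain that includes the –OH group has 7 carbons, so the parent hydride is heptane.
The principal characteristic group is an alcohol (–OH), named with the suffix -ol.
Both numbering directions give the same locant set; either may be used.
That gives the hydroxyl at C-4; an ethyl group at C-4.
Putting it together: 4-ethylheptan-4-ol.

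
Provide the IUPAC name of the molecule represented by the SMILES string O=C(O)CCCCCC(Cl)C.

7-chlorooctanoic acid

Counting along the main chain through the –COOH group gives 8 carbons: the parent is octane.
The highest-priority functional group is a carboxylic acid (terminal –COOH), so the name ends in -oic acid.
The numbering direction is chosen so that the carboxylic acid carbon is C-1 by definition.
This places a chloro group at C-7.
Putting it together: 7-chlorooctanoic acid.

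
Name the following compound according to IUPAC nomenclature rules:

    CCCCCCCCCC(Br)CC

The longest carbon chain is 12 atoms: the parent is dodecane.
Number the chain so that the substituent locant set {3} is lower than {10} at the first point of difference.
This places a bromo group at C-3.
The name is 3-bromododecane.

3-bromododecane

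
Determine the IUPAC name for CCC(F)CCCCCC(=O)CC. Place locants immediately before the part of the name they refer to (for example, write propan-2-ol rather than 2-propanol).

9-fluoroundecan-3-one

Counting along the main chain through the carbonyl gives 11 carbons: the parent is undecane.
The principal characteristic group is a ketone (C=O on an internal carbon), named with the suffix -one.
Choose the numbering such that numbering from this end puts the carbonyl group at C-3 rather than C-9.
With this numbering: the carbonyl at C-3; a fluoro group at C-9.
The name is 9-fluoroundecan-3-one.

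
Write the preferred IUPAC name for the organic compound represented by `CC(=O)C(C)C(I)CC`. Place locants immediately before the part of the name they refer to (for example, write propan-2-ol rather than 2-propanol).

4-iodo-3-methylhexan-2-one

Counting along the main chain through the carbonyl gives 6 carbons: the parent is hexane.
The highest-priority functional group is a ketone (C=O on an internal carbon), so the name ends in -one.
Choose the numbering such that numbering from this end puts the carbonyl group at C-2 rather than C-5.
This places the carbonyl at C-2; an iodo group at C-4; a methyl group at C-3.
Prefixes are listed alphabetically: iodo, methyl.
Putting it together: 4-iodo-3-methylhexan-2-one.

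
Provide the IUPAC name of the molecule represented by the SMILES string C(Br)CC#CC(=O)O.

The longest chain bearing the –COOH group and the multiple bond is 5 carbons long (pentane).
The highest-priority functional group is a carboxylic acid (terminal –COOH), so the name ends in -oic acid.
There is one C≡C triple bond, indicated by the ending -yne.
Choose the numbering such that the carboxylic acid carbon is C-1 by definition.
With this numbering: the triple bond between C-2 and C-3; a bromo group at C-5.
The name is 5-bromopent-2-ynoic acid.

5-bromopent-2-ynoic acid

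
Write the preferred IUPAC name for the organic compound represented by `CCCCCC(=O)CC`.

octan-3-one

The longest carbon chain that includes the carbonyl has 8 carbons, so the parent hydride is octane.
A ketone (C=O on an internal carbon) is the principal characteristic group, giving the suffix -one.
Number the chain so that numbering from this end puts the carbonyl group at C-3 rather than C-6.
That gives the carbonyl at C-3.
The name is octan-3-one.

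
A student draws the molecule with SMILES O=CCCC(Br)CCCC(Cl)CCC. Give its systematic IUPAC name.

4-bromo-8-chloroundecanal

The longest chain bearing the –CHO group is 11 carbons long (undecane).
The principal characteristic group is an aldehyde (terminal –CHO), named with the suffix -al.
Choose the numbering such that the aldehyde carbon is C-1 by definition.
That gives a bromo group at C-4; a chloro group at C-8.
Prefixes are listed alphabetically: bromo, chloro.
The name is 4-bromo-8-chloroundecanal.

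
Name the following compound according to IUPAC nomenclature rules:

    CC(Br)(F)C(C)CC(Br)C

The longest continuous carbon chain has 6 atoms, so the parent hydride is hexane.
Choose the numbering such that the substituent locant set {2,2,3,5} is lower than {2,4,5,5} at the first point of difference.
With this numbering: bromo groups at C-2 and C-5; a fluoro group at C-2; a methyl group at C-3.
Prefixes are listed alphabetically: bromo, fluoro, methyl.
The name is 2,5-dibromo-2-fluoro-3-methylhexane.

2,5-dibromo-2-fluoro-3-methylhexane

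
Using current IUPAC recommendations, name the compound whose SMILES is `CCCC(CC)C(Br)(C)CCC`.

The parent chain contains 8 carbons (octane).
The numbering direction is chosen so that the substituent locant set {4,4,5} is lower than {4,5,5} at the first point of difference.
With this numbering: a bromo group at C-4; an ethyl group at C-5; a methyl group at C-4.
The substituents are ordered alphabetically, ignoring any di-/tri- multipliers.
Putting it together: 4-bromo-5-ethyl-4-methyloctane.

4-bromo-5-ethyl-4-methyloctane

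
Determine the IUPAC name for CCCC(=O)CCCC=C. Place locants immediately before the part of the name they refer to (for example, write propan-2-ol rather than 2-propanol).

non-8-en-4-one

Counting along the main chain through the carbonyl and the multiple bond gives 9 carbons: the parent is nonane.
A ketone (C=O on an internal carbon) is the principal characteristic group, giving the suffix -one.
The chain contains a C=C double bond, so the unsaturation ending is -ene.
Choose the numbering such that numbering from this end puts the carbonyl group at C-4 rather than C-6.
That gives the carbonyl at C-4; the double bond between C-8 and C-9.
The name is non-8-en-4-one.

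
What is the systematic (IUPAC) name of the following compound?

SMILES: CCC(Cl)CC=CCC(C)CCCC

The longest chain bearing the multiple bond is 12 carbons long (dodecane).
The chain contains a C=C double bond, so the unsaturation ending is -ene.
The numbering direction is chosen so that numbering from this end puts the double bond at C-5 rather than C-7.
That gives the double bond between C-5 and C-6; a chloro group at C-3; a methyl group at C-8.
The substituents are ordered alphabetically, ignoring any di-/tri- multipliers.
The name is 3-chloro-8-methyldodec-5-ene.

3-chloro-8-methyldodec-5-ene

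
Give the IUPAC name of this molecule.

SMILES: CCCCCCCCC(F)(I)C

2-fluoro-2-iododecane

The longest continuous carbon chain has 10 atoms, so the parent hydride is decane.
Number the chain so that the substituent locant set {2,2} is lower than {9,9} at the first point of difference.
With this numbering: a fluoro group at C-2; an iodo group at C-2.
Prefixes are listed alphabetically: fluoro, iodo.
The name is 2-fluoro-2-iododecane.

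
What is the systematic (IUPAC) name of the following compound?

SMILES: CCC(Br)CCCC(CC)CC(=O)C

The longest carbon chain that includes the carbonyl has 10 carbons, so the parent hydride is decane.
The principal characteristic group is a ketone (C=O on an internal carbon), named with the suffix -one.
The numbering direction is chosen so that numbering from this end puts the carbonyl group at C-2 rather than C-9.
That gives the carbonyl at C-2; a bromo group at C-8; an ethyl group at C-4.
Prefixes are listed alphabetically: bromo, ethyl.
The name is 8-bromo-4-ethyldecan-2-one.

8-bromo-4-ethyldecan-2-one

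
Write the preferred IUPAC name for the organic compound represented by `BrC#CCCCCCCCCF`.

1-bromo-10-fluorodec-1-yne

The longest chain bearing the multiple bond is 10 carbons long (decane).
The chain contains a C≡C triple bond, so the unsaturation ending is -yne.
Number the chain so that numbering from this end puts the triple bond at C-1 rather than C-9.
This places the triple bond between C-1 and C-2; a bromo group at C-1; a fluoro group at C-10.
Substituent prefixes are cited in alphabetical order (multiplying prefixes like di-/tri- are ignored for ordering).
Assembling the pieces gives 1-bromo-10-fluorodec-1-yne.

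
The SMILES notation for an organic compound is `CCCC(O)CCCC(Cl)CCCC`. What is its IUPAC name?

The longest chain bearing the –OH group is 12 carbons long (dodecane).
The principal characteristic group is an alcohol (–OH), named with the suffix -ol.
Number the chain so that numbering from this end puts the hydroxyl group at C-4 rather than C-9.
With this numbering: the hydroxyl at C-4; a chloro group at C-8.
Putting it together: 8-chlorododecan-4-ol.

8-chlorododecan-4-ol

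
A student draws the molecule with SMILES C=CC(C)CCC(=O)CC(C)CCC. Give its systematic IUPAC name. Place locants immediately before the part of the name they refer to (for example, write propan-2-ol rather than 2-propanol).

The longest chain bearing the carbonyl and the multiple bond is 11 carbons long (undecane).
A ketone (C=O on an internal carbon) is the principal characteristic group, giving the suffix -one.
The chain contains a C=C double bond, so the unsaturation ending is -ene.
The numbering direction is chosen so that numbering from this end puts the double bond at C-1 rather than C-10.
This places the carbonyl at C-6; the double bond between C-1 and C-2; methyl groups at C-3 and C-8.
Assembling the pieces gives 3,8-dimethylundec-1-en-6-one.

3,8-dimethylundec-1-en-6-one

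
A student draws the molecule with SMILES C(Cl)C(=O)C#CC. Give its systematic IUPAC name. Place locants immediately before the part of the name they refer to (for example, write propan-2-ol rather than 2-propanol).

1-chloropent-3-yn-2-one

The longest carbon chain that includes the carbonyl and the multiple bond has 5 carbons, so the parent hydride is pentane.
The principal characteristic group is a ketone (C=O on an internal carbon), named with the suffix -one.
There is one C≡C triple bond, indicated by the ending -yne.
The numbering direction is chosen so that numbering from this end puts the carbonyl group at C-2 rather than C-4.
With this numbering: the carbonyl at C-2; the triple bond between C-3 and C-4; a chloro group at C-1.
The name is 1-chloropent-3-yn-2-one.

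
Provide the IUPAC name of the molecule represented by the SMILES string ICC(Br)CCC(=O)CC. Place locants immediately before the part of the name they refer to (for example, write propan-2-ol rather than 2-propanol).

6-bromo-7-iodoheptan-3-one

Counting along the main chain through the carbonyl gives 7 carbons: the parent is heptane.
The principal characteristic group is a ketone (C=O on an internal carbon), named with the suffix -one.
Choose the numbering such that numbering from this end puts the carbonyl group at C-3 rather than C-5.
With this numbering: the carbonyl at C-3; a bromo group at C-6; an iodo group at C-7.
The substituents are ordered alphabetically, ignoring any di-/tri- multipliers.
The name is 6-bromo-7-iodoheptan-3-one.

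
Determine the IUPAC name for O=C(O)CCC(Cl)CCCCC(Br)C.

The longest carbon chain that includes the –COOH group has 10 carbons, so the parent hydride is decane.
The highest-priority functional group is a carboxylic acid (terminal –COOH), so the name ends in -oic acid.
The numbering direction is chosen so that the carboxylic acid carbon is C-1 by definition.
With this numbering: a bromo group at C-9; a chloro group at C-4.
The substituents are ordered alphabetically, ignoring any di-/tri- multipliers.
Putting it together: 9-bromo-4-chlorodecanoic acid.

9-bromo-4-chlorodecanoic acid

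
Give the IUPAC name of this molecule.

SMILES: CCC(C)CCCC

The parent chain contains 7 carbons (heptane).
Choose the numbering such that the substituent locant set {3} is lower than {5} at the first point of difference.
That gives a methyl group at C-3.
Assembling the pieces gives 3-methylheptane.

3-methylheptane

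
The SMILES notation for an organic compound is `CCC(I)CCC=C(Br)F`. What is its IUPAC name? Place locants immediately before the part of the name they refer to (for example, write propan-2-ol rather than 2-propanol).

Counting along the main chain through the multiple bond gives 7 carbons: the parent is heptane.
A C=C double bond in the chain gives the infix -ene-.
Choose the numbering such that numbering from this end puts the double bond at C-1 rather than C-6.
With this numbering: the double bond between C-1 and C-2; a bromo group at C-1; a fluoro group at C-1; an iodo group at C-5.
Prefixes are listed alphabetically: bromo, fluoro, iodo.
Assembling the pieces gives 1-bromo-1-fluoro-5-iodohept-1-ene.

1-bromo-1-fluoro-5-iodohept-1-ene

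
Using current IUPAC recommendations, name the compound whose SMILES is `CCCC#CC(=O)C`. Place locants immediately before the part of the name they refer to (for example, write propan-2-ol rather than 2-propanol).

The longest chain bearing the carbonyl and the multiple bond is 7 carbons long (heptane).
The highest-priority functional group is a ketone (C=O on an internal carbon), so the name ends in -one.
There is one C≡C triple bond, indicated by the ending -yne.
Choose the numbering such that numbering from this end puts the carbonyl group at C-2 rather than C-6.
This places the carbonyl at C-2; the triple bond between C-3 and C-4.
Assembling the pieces gives hept-3-yn-2-one.

hept-3-yn-2-one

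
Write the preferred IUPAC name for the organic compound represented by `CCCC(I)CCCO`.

4-iodoheptan-1-ol

The longest carbon chain that includes the –OH group has 7 carbons, so the parent hydride is heptane.
The highest-priority functional group is an alcohol (–OH), so the name ends in -ol.
The numbering direction is chosen so that numbering from this end puts the hydroxyl group at C-1 rather than C-7.
With this numbering: the hydroxyl at C-1; an iodo group at C-4.
Putting it together: 4-iodoheptan-1-ol.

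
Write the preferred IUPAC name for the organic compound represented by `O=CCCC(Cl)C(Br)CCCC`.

The longest chain bearing the –CHO group is 9 carbons long (nonane).
The principal characteristic group is an aldehyde (terminal –CHO), named with the suffix -al.
The numbering direction is chosen so that the aldehyde carbon is C-1 by definition.
That gives a bromo group at C-5; a chloro group at C-4.
The substituents are ordered alphabetically, ignoring any di-/tri- multipliers.
Assembling the pieces gives 5-bromo-4-chlorononanal.

5-bromo-4-chlorononanal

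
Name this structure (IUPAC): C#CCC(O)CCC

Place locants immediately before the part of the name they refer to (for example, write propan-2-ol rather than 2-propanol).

hept-1-yn-4-ol

The longest chain bearing the –OH group and the multiple bond is 7 carbons long (heptane).
The principal characteristic group is an alcohol (–OH), named with the suffix -ol.
A C≡C triple bond in the chain gives the infix -yne-.
The numbering direction is chosen so that numbering from this end puts the triple bond at C-1 rather than C-6.
This places the hydroxyl at C-4; the triple bond between C-1 and C-2.
Putting it together: hept-1-yn-4-ol.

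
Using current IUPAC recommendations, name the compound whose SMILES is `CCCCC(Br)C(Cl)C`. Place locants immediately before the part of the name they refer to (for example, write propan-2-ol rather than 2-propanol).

3-bromo-2-chloroheptane

The longest continuous carbon chain has 7 atoms, so the parent hydride is heptane.
The numbering direction is chosen so that the substituent locant set {2,3} is lower than {5,6} at the first point of difference.
That gives a bromo group at C-3; a chloro group at C-2.
Prefixes are listed alphabetically: bromo, chloro.
Putting it together: 3-bromo-2-chloroheptane.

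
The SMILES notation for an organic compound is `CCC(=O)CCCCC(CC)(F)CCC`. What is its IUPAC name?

8-ethyl-8-fluoroundecan-3-one

The longest carbon chain that includes the carbonyl has 11 carbons, so the parent hydride is undecane.
A ketone (C=O on an internal carbon) is the principal characteristic group, giving the suffix -one.
Number the chain so that numbering from this end puts the carbonyl group at C-3 rather than C-9.
With this numbering: the carbonyl at C-3; an ethyl group at C-8; a fluoro group at C-8.
The substituents are ordered alphabetically, ignoring any di-/tri- multipliers.
The name is 8-ethyl-8-fluoroundecan-3-one.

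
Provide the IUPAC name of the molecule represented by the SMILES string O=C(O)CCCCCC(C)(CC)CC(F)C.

7-ethyl-9-fluoro-7-methyldecanoic acid

The longest chain bearing the –COOH group is 10 carbons long (decane).
The highest-priority functional group is a carboxylic acid (terminal –COOH), so the name ends in -oic acid.
Choose the numbering such that the carboxylic acid carbon is C-1 by definition.
That gives an ethyl group at C-7; a fluoro group at C-9; a methyl group at C-7.
Substituent prefixes are cited in alphabetical order (multiplying prefixes like di-/tri- are ignored for ordering).
Assembling the pieces gives 7-ethyl-9-fluoro-7-methyldecanoic acid.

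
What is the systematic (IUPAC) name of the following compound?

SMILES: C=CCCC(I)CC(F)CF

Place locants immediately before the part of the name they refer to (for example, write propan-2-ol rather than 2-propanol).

The longest chain bearing the multiple bond is 8 carbons long (octane).
A C=C double bond in the chain gives the infix -ene-.
Choose the numbering such that numbering from this end puts the double bond at C-1 rather than C-7.
That gives the double bond between C-1 and C-2; fluoro groups at C-7 and C-8; an iodo group at C-5.
Substituent prefixes are cited in alphabetical order (multiplying prefixes like di-/tri- are ignored for ordering).
Putting it together: 7,8-difluoro-5-iodooct-1-ene.

7,8-difluoro-5-iodooct-1-ene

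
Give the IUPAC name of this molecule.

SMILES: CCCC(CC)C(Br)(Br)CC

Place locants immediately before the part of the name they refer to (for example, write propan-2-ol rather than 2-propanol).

The longest carbon chain is 7 atoms: the parent is heptane.
Number the chain so that the substituent locant set {3,3,4} is lower than {4,5,5} at the first point of difference.
This places two bromo groups at C-3; an ethyl group at C-4.
Substituent prefixes are cited in alphabetical order (multiplying prefixes like di-/tri- are ignored for ordering).
Assembling the pieces gives 3,3-dibromo-4-ethylheptane.

3,3-dibromo-4-ethylheptane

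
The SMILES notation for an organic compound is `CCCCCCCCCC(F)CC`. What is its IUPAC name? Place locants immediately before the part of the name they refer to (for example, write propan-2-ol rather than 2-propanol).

The longest carbon chain is 12 atoms: the parent is dodecane.
Number the chain so that the substituent locant set {3} is lower than {10} at the first point of difference.
This places a fluoro group at C-3.
Assembling the pieces gives 3-fluorododecane.

3-fluorododecane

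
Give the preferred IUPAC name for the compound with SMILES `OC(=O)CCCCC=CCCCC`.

The longest chain bearing the –COOH group and the multiple bond is 11 carbons long (undecane).
A carboxylic acid (terminal –COOH) is the principal characteristic group, giving the suffix -oic acid.
There is one C=C double bond, indicated by the ending -ene.
The numbering direction is chosen so that the carboxylic acid carbon is C-1 by definition.
This places the double bond between C-6 and C-7.
The name is undec-6-enoic acid.

undec-6-enoic acid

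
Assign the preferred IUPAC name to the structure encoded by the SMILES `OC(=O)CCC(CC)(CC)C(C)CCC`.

4,4-diethyl-5-methyloctanoic acid

The longest carbon chain that includes the –COOH group has 8 carbons, so the parent hydride is octane.
The principal characteristic group is a carboxylic acid (terminal –COOH), named with the suffix -oic acid.
The numbering direction is chosen so that the carboxylic acid carbon is C-1 by definition.
This places two ethyl groups at C-4; a methyl group at C-5.
Prefixes are listed alphabetically: ethyl, methyl.
Putting it together: 4,4-diethyl-5-methyloctanoic acid.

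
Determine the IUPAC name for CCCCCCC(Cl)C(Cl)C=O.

2,3-dichlorononanal

The longest carbon chain that includes the –CHO group has 9 carbons, so the parent hydride is nonane.
The principal characteristic group is an aldehyde (terminal –CHO), named with the suffix -al.
Choose the numbering such that the aldehyde carbon is C-1 by definition.
With this numbering: chloro groups at C-2 and C-3.
Assembling the pieces gives 2,3-dichlorononanal.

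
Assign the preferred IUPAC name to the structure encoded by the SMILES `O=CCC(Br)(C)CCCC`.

Counting along the main chain through the –CHO group gives 7 carbons: the parent is heptane.
The highest-priority functional group is an aldehyde (terminal –CHO), so the name ends in -al.
Choose the numbering such that the aldehyde carbon is C-1 by definition.
That gives a bromo group at C-3; a methyl group at C-3.
The substituents are ordered alphabetically, ignoring any di-/tri- multipliers.
Putting it together: 3-bromo-3-methylheptanal.

3-bromo-3-methylheptanal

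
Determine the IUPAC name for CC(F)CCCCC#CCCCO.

The longest carbon chain that includes the –OH group and the multiple bond has 11 carbons, so the parent hydride is undecane.
The highest-priority functional group is an alcohol (–OH), so the name ends in -ol.
There is one C≡C triple bond, indicated by the ending -yne.
The numbering direction is chosen so that numbering from this end puts the hydroxyl group at C-1 rather than C-11.
With this numbering: the hydroxyl at C-1; the triple bond between C-4 and C-5; a fluoro group at C-10.
The name is 10-fluoroundec-4-yn-1-ol.

10-fluoroundec-4-yn-1-ol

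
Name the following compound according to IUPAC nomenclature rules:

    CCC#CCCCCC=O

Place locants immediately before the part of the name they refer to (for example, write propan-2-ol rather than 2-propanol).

non-6-ynal

Counting along the main chain through the –CHO group and the multiple bond gives 9 carbons: the parent is nonane.
The highest-priority functional group is an aldehyde (terminal –CHO), so the name ends in -al.
A C≡C triple bond in the chain gives the infix -yne-.
The numbering direction is chosen so that the aldehyde carbon is C-1 by definition.
That gives the triple bond between C-6 and C-7.
Putting it together: non-6-ynal.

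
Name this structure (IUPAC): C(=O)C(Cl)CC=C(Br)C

5-bromo-2-chlorohex-4-enal

The longest chain bearing the –CHO group and the multiple bond is 6 carbons long (hexane).
The highest-priority functional group is an aldehyde (terminal –CHO), so the name ends in -al.
There is one C=C double bond, indicated by the ending -ene.
Choose the numbering such that the aldehyde carbon is C-1 by definition.
This places the double bond between C-4 and C-5; a bromo group at C-5; a chloro group at C-2.
Substituent prefixes are cited in alphabetical order (multiplying prefixes like di-/tri- are ignored for ordering).
Assembling the pieces gives 5-bromo-2-chlorohex-4-enal.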